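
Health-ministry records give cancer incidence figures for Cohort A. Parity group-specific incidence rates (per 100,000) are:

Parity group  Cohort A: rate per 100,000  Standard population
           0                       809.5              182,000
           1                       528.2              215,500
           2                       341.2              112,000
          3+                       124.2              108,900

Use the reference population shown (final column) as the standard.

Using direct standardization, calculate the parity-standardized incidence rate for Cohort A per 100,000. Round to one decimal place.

Standard total = 618,400; weights = 0.2943, 0.3485, 0.1811, 0.1761.
Standardized rate: 0.2943×809.5 + 0.3485×528.2 + 0.1811×341.2 + 0.1761×124.2 = 505.9765 per 100,000.

506.0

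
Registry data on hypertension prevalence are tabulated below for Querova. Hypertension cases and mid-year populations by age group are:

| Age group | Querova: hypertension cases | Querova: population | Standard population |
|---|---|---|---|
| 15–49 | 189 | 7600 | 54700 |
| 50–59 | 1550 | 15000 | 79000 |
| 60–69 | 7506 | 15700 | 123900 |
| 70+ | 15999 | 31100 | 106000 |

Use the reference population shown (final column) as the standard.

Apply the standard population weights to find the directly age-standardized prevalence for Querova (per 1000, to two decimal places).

Age-specific rates per 1000 for Querova: 24.868, 103.333, 478.089, 514.437.
Standard total = 363600; weights = 0.1504, 0.2173, 0.3408, 0.2915.
Standardized rate: 0.1504×24.868 + 0.2173×103.333 + 0.3408×478.089 + 0.2915×514.437 = 339.0793 per 1000.

339.08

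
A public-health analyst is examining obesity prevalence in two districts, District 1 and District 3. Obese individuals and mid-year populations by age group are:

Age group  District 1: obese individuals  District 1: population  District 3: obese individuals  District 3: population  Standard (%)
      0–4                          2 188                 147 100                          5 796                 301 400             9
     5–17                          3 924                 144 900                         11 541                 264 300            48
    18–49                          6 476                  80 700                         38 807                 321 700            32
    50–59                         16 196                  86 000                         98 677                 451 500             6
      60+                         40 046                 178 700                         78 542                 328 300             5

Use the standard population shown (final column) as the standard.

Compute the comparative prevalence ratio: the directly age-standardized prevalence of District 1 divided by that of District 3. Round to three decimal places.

Age-specific rates per 1 000 for District 1: 14.874, 27.081, 80.248, 188.326, 224.096.
For District 3: 19.230, 43.666, 120.631, 218.554, 239.239.
Standard weights: 0.09, 0.48, 0.32, 0.06, 0.05.
District 1: 0.0900×14.874 + 0.4800×27.081 + 0.3200×80.248 + 0.0600×188.326 + 0.0500×224.096 = 62.5211 per 1 000.
District 3: 0.0900×19.230 + 0.4800×43.666 + 0.3200×120.631 + 0.0600×218.554 + 0.0500×239.239 = 86.3676 per 1 000.
Ratio = 62.5211 ÷ 86.3676 = 0.72390.

0.724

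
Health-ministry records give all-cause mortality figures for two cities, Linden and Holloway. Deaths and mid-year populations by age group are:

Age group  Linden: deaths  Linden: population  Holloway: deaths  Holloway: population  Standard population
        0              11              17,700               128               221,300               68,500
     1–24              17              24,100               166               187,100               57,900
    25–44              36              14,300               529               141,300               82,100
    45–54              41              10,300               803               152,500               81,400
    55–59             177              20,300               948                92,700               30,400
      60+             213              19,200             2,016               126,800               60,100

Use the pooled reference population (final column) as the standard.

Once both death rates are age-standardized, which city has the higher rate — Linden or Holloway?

Holloway

Age-specific rates per 100,000 for Linden: 62.15, 70.54, 251.75, 398.06, 871.92, 1109.38.
For Holloway: 57.84, 88.72, 374.38, 526.56, 1022.65, 1589.91.
Standard total = 380,400; weights = 0.1801, 0.1522, 0.2158, 0.2140, 0.0799, 0.1580.
Linden: 0.1801×62.15 + 0.1522×70.54 + 0.2158×251.75 + 0.2140×398.06 + 0.0799×871.92 + 0.1580×1109.38 = 406.3922 per 100,000.
Holloway: 0.1801×57.84 + 0.1522×88.72 + 0.2158×374.38 + 0.2140×526.56 + 0.0799×1022.65 + 0.1580×1589.91 = 550.3141 per 100,000.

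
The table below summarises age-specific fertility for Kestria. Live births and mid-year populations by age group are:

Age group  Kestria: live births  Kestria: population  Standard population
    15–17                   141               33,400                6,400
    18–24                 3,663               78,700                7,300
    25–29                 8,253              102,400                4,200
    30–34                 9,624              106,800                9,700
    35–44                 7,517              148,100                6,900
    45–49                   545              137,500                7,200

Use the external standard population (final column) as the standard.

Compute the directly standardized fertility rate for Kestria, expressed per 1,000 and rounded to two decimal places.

Age-specific rates per 1,000 for Kestria: 4.222, 46.544, 80.596, 90.112, 50.756, 3.964.
Standard total = 41,700; weights = 0.1535, 0.1751, 0.1007, 0.2326, 0.1655, 0.1727.
Standardized rate: 0.1535×4.222 + 0.1751×46.544 + 0.1007×80.596 + 0.2326×90.112 + 0.1655×50.756 + 0.1727×3.964 = 46.9577 per 1,000.

46.96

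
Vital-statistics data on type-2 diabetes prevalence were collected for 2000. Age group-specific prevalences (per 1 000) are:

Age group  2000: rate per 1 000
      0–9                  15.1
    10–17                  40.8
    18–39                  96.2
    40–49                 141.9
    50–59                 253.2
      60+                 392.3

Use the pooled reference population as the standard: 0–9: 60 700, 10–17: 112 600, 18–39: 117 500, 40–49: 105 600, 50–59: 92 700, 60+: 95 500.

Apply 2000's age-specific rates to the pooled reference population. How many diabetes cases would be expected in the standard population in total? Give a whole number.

92735

Expected diabetes cases = Σ (standard pop × age-specific rate ÷ 1 000)
= 60 700×15.1/1 000 + 112 600×40.8/1 000 + 117 500×96.2/1 000 + 105 600×141.9/1 000 + 92 700×253.2/1 000 + 95 500×392.3/1 000
= 916.57 + 4594.08 + 11303.50 + 14984.64 + 23471.64 + 37464.65 = 92735.08.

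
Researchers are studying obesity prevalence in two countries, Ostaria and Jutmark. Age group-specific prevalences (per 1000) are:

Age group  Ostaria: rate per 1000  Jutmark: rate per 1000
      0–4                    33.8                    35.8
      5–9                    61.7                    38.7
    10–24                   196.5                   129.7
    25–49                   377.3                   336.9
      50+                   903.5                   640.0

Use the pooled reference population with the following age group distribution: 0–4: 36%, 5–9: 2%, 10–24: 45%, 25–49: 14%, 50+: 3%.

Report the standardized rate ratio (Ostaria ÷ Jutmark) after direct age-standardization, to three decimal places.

1.313

Standard weights: 0.36, 0.02, 0.45, 0.14, 0.03.
Ostaria: 0.3600×33.8 + 0.0200×61.7 + 0.4500×196.5 + 0.1400×377.3 + 0.0300×903.5 = 181.7540 per 1000.
Jutmark: 0.3600×35.8 + 0.0200×38.7 + 0.4500×129.7 + 0.1400×336.9 + 0.0300×640.0 = 138.3930 per 1000.
Ratio = 181.7540 ÷ 138.3930 = 1.31332.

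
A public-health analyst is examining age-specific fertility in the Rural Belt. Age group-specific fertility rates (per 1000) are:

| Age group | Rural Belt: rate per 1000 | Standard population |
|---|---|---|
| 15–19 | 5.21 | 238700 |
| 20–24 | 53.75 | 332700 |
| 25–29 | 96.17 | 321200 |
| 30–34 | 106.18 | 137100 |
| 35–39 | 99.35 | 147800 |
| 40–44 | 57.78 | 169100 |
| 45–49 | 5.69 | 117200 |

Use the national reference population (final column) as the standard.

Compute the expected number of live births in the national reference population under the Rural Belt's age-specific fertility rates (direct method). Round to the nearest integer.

Expected live births = Σ (standard pop × age-specific rate ÷ 1000)
= 238700×5.21/1000 + 332700×53.75/1000 + 321200×96.17/1000 + 137100×106.18/1000 + 147800×99.35/1000 + 169100×57.78/1000 + 117200×5.69/1000
= 1243.63 + 17882.62 + 30889.80 + 14557.28 + 14683.93 + 9770.60 + 666.87 = 89694.73.

89695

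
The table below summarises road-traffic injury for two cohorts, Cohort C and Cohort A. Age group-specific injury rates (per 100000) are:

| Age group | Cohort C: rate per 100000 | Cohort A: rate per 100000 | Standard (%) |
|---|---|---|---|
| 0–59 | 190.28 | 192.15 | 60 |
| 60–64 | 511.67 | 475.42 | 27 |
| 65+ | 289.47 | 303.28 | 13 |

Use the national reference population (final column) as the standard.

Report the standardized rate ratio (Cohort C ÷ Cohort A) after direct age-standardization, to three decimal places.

1.024

Standard weights: 0.60, 0.27, 0.13.
Cohort C: 0.6000×190.28 + 0.2700×511.67 + 0.1300×289.47 = 289.9500 per 100000.
Cohort A: 0.6000×192.15 + 0.2700×475.42 + 0.1300×303.28 = 283.0798 per 100000.
Ratio = 289.9500 ÷ 283.0798 = 1.02427.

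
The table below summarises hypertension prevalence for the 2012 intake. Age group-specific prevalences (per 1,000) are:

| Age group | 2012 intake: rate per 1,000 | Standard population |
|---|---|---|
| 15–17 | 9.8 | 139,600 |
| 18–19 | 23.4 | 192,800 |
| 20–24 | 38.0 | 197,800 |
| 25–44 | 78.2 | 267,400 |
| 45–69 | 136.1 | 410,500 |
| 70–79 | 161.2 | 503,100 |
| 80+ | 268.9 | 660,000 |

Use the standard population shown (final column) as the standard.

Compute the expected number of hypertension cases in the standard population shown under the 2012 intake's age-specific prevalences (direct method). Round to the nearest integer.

348749

Expected hypertension cases = Σ (standard pop × age-specific rate ÷ 1,000)
= 139,600×9.8/1,000 + 192,800×23.4/1,000 + 197,800×38.0/1,000 + 267,400×78.2/1,000 + 410,500×136.1/1,000 + 503,100×161.2/1,000 + 660,000×268.9/1,000
= 1368.08 + 4511.52 + 7516.40 + 20910.68 + 55869.05 + 81099.72 + 177474.00 = 348749.45.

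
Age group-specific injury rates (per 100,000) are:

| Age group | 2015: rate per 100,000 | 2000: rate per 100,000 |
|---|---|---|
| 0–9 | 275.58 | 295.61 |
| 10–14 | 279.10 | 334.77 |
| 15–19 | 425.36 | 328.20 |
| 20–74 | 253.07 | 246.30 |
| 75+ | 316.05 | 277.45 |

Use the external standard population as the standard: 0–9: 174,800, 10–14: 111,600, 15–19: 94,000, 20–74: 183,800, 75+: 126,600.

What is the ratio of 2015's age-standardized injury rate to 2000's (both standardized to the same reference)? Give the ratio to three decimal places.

Standard total = 690,800; weights = 0.2530, 0.1616, 0.1361, 0.2661, 0.1833.
2015: 0.2530×275.58 + 0.1616×279.10 + 0.1361×425.36 + 0.2661×253.07 + 0.1833×316.05 = 297.9574 per 100,000.
2000: 0.2530×295.61 + 0.1616×334.77 + 0.1361×328.20 + 0.2661×246.30 + 0.1833×277.45 = 289.9231 per 100,000.
Ratio = 297.9574 ÷ 289.9231 = 1.02771.

1.028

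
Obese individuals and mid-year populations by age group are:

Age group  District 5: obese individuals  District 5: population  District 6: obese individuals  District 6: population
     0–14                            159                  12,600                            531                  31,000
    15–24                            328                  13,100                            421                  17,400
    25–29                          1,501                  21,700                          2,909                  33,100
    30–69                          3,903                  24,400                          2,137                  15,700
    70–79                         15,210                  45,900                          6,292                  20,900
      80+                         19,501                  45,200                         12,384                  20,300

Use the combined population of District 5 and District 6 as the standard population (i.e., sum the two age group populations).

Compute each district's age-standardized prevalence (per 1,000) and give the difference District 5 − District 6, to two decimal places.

-32.90

Age-specific rates per 1,000 for District 5: 12.619, 25.038, 69.171, 159.959, 331.373, 431.438.
For District 6: 17.129, 24.195, 87.885, 136.115, 301.053, 610.049.
Combined standard total = 301,300; weights = 0.1447, 0.1012, 0.1819, 0.1331, 0.2217, 0.2174.
District 5: 0.1447×12.619 + 0.1012×25.038 + 0.1819×69.171 + 0.1331×159.959 + 0.2217×331.373 + 0.2174×431.438 = 205.4883 per 1,000.
District 6: 0.1447×17.129 + 0.1012×24.195 + 0.1819×87.885 + 0.1331×136.115 + 0.2217×301.053 + 0.2174×610.049 = 238.3924 per 1,000.
Difference = 205.4883 − 238.3924 = -32.9041.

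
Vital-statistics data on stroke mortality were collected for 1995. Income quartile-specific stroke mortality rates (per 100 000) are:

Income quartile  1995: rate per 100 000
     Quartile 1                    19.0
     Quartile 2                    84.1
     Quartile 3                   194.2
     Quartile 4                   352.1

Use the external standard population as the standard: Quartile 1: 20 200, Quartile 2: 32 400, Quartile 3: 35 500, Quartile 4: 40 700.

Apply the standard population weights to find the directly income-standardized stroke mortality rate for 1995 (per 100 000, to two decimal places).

188.92

Standard total = 128 800; weights = 0.1568, 0.2516, 0.2756, 0.3160.
Standardized rate: 0.1568×19.0 + 0.2516×84.1 + 0.2756×194.2 + 0.3160×352.1 = 188.9224 per 100 000.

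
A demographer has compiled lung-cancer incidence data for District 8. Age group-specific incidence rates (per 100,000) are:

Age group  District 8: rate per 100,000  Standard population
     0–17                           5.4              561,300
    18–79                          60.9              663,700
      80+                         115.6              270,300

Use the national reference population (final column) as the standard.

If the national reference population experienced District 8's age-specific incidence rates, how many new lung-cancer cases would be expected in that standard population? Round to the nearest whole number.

747

Expected new lung-cancer cases = Σ (standard pop × age-specific rate ÷ 100,000)
= 561,300×5.4/100,000 + 663,700×60.9/100,000 + 270,300×115.6/100,000
= 30.31 + 404.19 + 312.47 = 746.97.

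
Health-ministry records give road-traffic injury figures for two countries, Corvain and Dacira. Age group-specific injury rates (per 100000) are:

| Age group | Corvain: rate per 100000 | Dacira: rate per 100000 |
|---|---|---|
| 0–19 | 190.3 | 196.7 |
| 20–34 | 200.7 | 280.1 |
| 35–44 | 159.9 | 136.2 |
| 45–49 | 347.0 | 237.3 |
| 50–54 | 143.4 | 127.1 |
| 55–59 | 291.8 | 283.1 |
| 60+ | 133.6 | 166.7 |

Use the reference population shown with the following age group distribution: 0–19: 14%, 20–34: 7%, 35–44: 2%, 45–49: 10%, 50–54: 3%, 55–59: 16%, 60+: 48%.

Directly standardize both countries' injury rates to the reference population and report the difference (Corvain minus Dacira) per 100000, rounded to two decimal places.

Standard weights: 0.14, 0.07, 0.02, 0.10, 0.03, 0.16, 0.48.
Corvain: 0.1400×190.3 + 0.0700×200.7 + 0.0200×159.9 + 0.1000×347.0 + 0.0300×143.4 + 0.1600×291.8 + 0.4800×133.6 = 193.7070 per 100000.
Dacira: 0.1400×196.7 + 0.0700×280.1 + 0.0200×136.2 + 0.1000×237.3 + 0.0300×127.1 + 0.1600×283.1 + 0.4800×166.7 = 202.7240 per 100000.
Difference = 193.7070 − 202.7240 = -9.0170.

-9.02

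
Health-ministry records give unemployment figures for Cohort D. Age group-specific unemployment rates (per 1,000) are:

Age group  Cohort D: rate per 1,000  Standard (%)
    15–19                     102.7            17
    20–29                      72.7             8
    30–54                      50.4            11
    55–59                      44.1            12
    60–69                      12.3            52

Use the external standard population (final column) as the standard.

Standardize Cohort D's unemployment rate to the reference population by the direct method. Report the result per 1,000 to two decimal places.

40.51

Standard weights: 0.17, 0.08, 0.11, 0.12, 0.52.
Standardized rate: 0.1700×102.7 + 0.0800×72.7 + 0.1100×50.4 + 0.1200×44.1 + 0.5200×12.3 = 40.5070 per 1,000.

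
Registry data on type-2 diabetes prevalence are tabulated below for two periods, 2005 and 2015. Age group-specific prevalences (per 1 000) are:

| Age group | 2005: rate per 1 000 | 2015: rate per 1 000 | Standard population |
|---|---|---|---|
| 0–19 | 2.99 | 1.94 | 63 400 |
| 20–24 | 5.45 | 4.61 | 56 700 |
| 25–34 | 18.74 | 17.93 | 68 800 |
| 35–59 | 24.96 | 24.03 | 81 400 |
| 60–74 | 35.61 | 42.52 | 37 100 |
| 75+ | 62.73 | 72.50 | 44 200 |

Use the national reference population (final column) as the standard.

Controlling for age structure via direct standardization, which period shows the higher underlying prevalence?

2015

Standard total = 351 600; weights = 0.1803, 0.1613, 0.1957, 0.2315, 0.1055, 0.1257.
2005: 0.1803×2.99 + 0.1613×5.45 + 0.1957×18.74 + 0.2315×24.96 + 0.1055×35.61 + 0.1257×62.73 = 22.5069 per 1 000.
2015: 0.1803×1.94 + 0.1613×4.61 + 0.1957×17.93 + 0.2315×24.03 + 0.1055×42.52 + 0.1257×72.50 = 23.7656 per 1 000.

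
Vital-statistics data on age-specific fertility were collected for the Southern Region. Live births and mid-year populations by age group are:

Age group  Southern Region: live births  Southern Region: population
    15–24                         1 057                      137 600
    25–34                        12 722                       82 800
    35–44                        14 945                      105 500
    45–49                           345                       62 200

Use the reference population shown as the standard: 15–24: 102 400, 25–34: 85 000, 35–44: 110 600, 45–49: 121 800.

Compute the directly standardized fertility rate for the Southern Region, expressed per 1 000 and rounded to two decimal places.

71.91

Age-specific rates per 1 000 for the Southern Region: 7.682, 153.647, 141.659, 5.547.
Standard total = 419 800; weights = 0.2439, 0.2025, 0.2635, 0.2901.
Standardized rate: 0.2439×7.682 + 0.2025×153.647 + 0.2635×141.659 + 0.2901×5.547 = 71.9144 per 1 000.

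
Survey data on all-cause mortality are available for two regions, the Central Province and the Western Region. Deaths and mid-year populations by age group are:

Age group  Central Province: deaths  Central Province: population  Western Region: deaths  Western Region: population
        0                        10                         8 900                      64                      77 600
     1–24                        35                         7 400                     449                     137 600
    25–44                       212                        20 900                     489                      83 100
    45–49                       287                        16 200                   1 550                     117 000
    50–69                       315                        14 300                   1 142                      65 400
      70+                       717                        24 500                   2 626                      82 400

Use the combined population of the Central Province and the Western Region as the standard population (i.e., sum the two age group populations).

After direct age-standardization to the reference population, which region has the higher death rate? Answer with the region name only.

Age-specific rates per 100 000 for the Central Province: 112.36, 472.97, 1014.35, 1771.60, 2202.80, 2926.53.
For the Western Region: 82.47, 326.31, 588.45, 1324.79, 1746.18, 3186.89.
Combined standard total = 655 300; weights = 0.1320, 0.2213, 0.1587, 0.2033, 0.1216, 0.1631.
The Central Province: 0.1320×112.36 + 0.2213×472.97 + 0.1587×1014.35 + 0.2033×1771.60 + 0.1216×2202.80 + 0.1631×2926.53 = 1385.8993 per 100 000.
The Western Region: 0.1320×82.47 + 0.2213×326.31 + 0.1587×588.45 + 0.2033×1324.79 + 0.1216×1746.18 + 0.1631×3186.89 = 1178.0223 per 100 000.

Central Province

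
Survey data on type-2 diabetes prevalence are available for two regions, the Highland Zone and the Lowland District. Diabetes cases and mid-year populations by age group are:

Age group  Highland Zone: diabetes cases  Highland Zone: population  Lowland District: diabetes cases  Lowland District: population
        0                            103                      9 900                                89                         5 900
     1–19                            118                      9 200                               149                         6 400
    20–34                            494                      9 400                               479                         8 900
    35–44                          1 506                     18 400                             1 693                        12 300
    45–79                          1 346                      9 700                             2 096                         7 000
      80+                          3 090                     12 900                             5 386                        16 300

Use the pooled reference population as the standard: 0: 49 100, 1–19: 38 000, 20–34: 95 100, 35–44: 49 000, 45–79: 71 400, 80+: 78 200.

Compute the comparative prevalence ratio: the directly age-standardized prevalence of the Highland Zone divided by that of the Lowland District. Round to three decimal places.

0.637

Age-specific rates per 1 000 for the Highland Zone: 10.404, 12.826, 52.553, 81.848, 138.763, 239.535.
For the Lowland District: 15.085, 23.281, 53.820, 137.642, 299.429, 330.429.
Standard total = 380 800; weights = 0.1289, 0.0998, 0.2497, 0.1287, 0.1875, 0.2054.
The Highland Zone: 0.1289×10.404 + 0.0998×12.826 + 0.2497×52.553 + 0.1287×81.848 + 0.1875×138.763 + 0.2054×239.535 = 101.4860 per 1 000.
The Lowland District: 0.1289×15.085 + 0.0998×23.281 + 0.2497×53.820 + 0.1287×137.642 + 0.1875×299.429 + 0.2054×330.429 = 159.4194 per 1 000.
Ratio = 101.4860 ÷ 159.4194 = 0.63660.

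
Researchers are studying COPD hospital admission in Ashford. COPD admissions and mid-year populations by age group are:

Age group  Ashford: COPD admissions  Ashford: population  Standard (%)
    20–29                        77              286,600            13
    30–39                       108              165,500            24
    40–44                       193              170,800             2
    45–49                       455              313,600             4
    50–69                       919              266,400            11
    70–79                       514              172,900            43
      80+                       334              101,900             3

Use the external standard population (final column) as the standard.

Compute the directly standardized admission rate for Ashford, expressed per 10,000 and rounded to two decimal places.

20.28

Age-specific rates per 10,000 for Ashford: 2.69, 6.53, 11.30, 14.51, 34.50, 29.73, 32.78.
Standard weights: 0.13, 0.24, 0.02, 0.04, 0.11, 0.43, 0.03.
Standardized rate: 0.1300×2.69 + 0.2400×6.53 + 0.0200×11.30 + 0.0400×14.51 + 0.1100×34.50 + 0.4300×29.73 + 0.0300×32.78 = 20.2829 per 10,000.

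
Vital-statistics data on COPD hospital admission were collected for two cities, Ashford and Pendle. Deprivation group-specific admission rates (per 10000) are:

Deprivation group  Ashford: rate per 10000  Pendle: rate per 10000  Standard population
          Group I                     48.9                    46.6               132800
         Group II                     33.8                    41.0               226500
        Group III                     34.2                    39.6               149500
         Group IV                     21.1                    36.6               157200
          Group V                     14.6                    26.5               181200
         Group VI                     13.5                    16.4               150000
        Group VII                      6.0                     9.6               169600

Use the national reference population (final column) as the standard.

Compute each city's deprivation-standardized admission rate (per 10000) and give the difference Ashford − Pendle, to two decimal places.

Standard total = 1166800; weights = 0.1138, 0.1941, 0.1281, 0.1347, 0.1553, 0.1286, 0.1454.
Ashford: 0.1138×48.9 + 0.1941×33.8 + 0.1281×34.2 + 0.1347×21.1 + 0.1553×14.6 + 0.1286×13.5 + 0.1454×6.0 = 24.2266 per 10000.
Pendle: 0.1138×46.6 + 0.1941×41.0 + 0.1281×39.6 + 0.1347×36.6 + 0.1553×26.5 + 0.1286×16.4 + 0.1454×9.6 = 30.8868 per 10000.
Difference = 24.2266 − 30.8868 = -6.6602.

-6.66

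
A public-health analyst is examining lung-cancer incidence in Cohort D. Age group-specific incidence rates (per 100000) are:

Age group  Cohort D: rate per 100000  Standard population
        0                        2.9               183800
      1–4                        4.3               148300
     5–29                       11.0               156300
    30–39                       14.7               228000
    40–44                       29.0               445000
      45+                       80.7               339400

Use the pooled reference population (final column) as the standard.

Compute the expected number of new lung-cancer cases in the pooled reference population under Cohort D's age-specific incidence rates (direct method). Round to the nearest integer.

Expected new lung-cancer cases = Σ (standard pop × age-specific rate ÷ 100000)
= 183800×2.9/100000 + 148300×4.3/100000 + 156300×11.0/100000 + 228000×14.7/100000 + 445000×29.0/100000 + 339400×80.7/100000
= 5.33 + 6.38 + 17.19 + 33.52 + 129.05 + 273.90 = 465.36.

465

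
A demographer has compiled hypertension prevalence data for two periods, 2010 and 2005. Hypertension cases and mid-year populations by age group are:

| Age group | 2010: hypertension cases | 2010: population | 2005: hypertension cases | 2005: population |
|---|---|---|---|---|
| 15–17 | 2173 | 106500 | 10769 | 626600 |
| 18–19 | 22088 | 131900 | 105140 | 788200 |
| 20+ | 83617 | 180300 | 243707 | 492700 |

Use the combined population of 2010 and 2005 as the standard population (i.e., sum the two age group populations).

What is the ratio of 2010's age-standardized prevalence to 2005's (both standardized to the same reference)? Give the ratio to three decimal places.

Age-specific rates per 1000 for 2010: 20.404, 167.460, 463.766.
For 2005: 17.186, 133.393, 494.636.
Combined standard total = 2326200; weights = 0.3151, 0.3955, 0.2893.
2010: 0.3151×20.404 + 0.3955×167.460 + 0.2893×463.766 = 206.8406 per 1000.
2005: 0.3151×17.186 + 0.3955×133.393 + 0.2893×494.636 = 201.2826 per 1000.
Ratio = 206.8406 ÷ 201.2826 = 1.02761.

1.028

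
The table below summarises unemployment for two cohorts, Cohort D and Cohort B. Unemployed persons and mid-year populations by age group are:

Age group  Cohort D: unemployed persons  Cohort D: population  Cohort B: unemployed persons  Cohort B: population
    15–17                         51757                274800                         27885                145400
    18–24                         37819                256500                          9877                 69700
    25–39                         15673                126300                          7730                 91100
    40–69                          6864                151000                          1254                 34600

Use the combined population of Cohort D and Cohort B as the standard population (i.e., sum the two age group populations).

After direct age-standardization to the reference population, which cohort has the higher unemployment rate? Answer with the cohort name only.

Cohort D

Age-specific rates per 1000 for Cohort D: 188.344, 147.442, 124.093, 45.457.
For Cohort B: 191.781, 141.707, 84.852, 36.243.
Combined standard total = 1149400; weights = 0.3656, 0.2838, 0.1891, 0.1615.
Cohort D: 0.3656×188.344 + 0.2838×147.442 + 0.1891×124.093 + 0.1615×45.457 = 141.5110 per 1000.
Cohort B: 0.3656×191.781 + 0.2838×141.707 + 0.1891×84.852 + 0.1615×36.243 = 132.2297 per 1000.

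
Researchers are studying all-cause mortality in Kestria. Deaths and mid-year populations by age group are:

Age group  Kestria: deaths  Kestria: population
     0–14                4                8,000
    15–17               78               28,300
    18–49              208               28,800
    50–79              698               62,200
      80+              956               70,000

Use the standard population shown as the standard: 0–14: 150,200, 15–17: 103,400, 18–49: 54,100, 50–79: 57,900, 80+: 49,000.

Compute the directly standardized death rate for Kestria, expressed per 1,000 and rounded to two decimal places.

4.99

Age-specific rates per 1,000 for Kestria: 0.500, 2.756, 7.222, 11.222, 13.657.
Standard total = 414,600; weights = 0.3623, 0.2494, 0.1305, 0.1397, 0.1182.
Standardized rate: 0.3623×0.500 + 0.2494×2.756 + 0.1305×7.222 + 0.1397×11.222 + 0.1182×13.657 = 4.9922 per 1,000.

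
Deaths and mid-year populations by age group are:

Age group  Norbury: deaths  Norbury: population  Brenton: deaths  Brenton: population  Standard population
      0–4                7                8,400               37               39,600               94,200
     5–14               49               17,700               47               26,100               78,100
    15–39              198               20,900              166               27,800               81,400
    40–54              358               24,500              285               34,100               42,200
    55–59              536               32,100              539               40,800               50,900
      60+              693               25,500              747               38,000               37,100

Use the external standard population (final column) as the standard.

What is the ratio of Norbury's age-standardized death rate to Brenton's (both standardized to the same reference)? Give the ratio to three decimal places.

1.434

Age-specific rates per 1,000 for Norbury: 0.833, 2.768, 9.474, 14.612, 16.698, 27.176.
For Brenton: 0.934, 1.801, 5.971, 8.358, 13.211, 19.658.
Standard total = 383,900; weights = 0.2454, 0.2034, 0.2120, 0.1099, 0.1326, 0.0966.
Norbury: 0.2454×0.833 + 0.2034×2.768 + 0.2120×9.474 + 0.1099×14.612 + 0.1326×16.698 + 0.0966×27.176 = 9.2229 per 1,000.
Brenton: 0.2454×0.934 + 0.2034×1.801 + 0.2120×5.971 + 0.1099×8.358 + 0.1326×13.211 + 0.0966×19.658 = 6.4317 per 1,000.
Ratio = 9.2229 ÷ 6.4317 = 1.43396.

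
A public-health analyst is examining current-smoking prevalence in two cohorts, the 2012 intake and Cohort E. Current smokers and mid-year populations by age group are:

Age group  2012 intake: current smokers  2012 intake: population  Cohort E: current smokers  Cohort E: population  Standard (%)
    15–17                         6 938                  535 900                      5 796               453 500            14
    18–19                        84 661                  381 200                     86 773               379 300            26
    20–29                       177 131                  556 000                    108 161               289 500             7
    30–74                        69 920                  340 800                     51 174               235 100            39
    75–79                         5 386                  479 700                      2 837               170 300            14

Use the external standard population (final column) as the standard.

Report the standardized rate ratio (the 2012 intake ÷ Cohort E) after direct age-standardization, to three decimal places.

Age-specific rates per 1 000 for the 2012 intake: 12.946, 222.091, 318.581, 205.164, 11.228.
For Cohort E: 12.781, 228.771, 373.613, 217.669, 16.659.
Standard weights: 0.14, 0.26, 0.07, 0.39, 0.14.
The 2012 intake: 0.1400×12.946 + 0.2600×222.091 + 0.0700×318.581 + 0.3900×205.164 + 0.1400×11.228 = 163.4428 per 1 000.
Cohort E: 0.1400×12.781 + 0.2600×228.771 + 0.0700×373.613 + 0.3900×217.669 + 0.1400×16.659 = 174.6459 per 1 000.
Ratio = 163.4428 ÷ 174.6459 = 0.93585.

0.936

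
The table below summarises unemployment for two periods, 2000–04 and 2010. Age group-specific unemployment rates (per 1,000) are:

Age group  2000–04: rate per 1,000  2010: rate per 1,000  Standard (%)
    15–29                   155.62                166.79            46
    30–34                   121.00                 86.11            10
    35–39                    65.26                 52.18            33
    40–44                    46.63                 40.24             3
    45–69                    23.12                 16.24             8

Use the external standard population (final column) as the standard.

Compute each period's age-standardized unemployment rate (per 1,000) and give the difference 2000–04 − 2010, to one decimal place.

3.4

Standard weights: 0.46, 0.10, 0.33, 0.03, 0.08.
2000–04: 0.4600×155.62 + 0.1000×121.00 + 0.3300×65.26 + 0.0300×46.63 + 0.0800×23.12 = 108.4695 per 1,000.
2010: 0.4600×166.79 + 0.1000×86.11 + 0.3300×52.18 + 0.0300×40.24 + 0.0800×16.24 = 105.0602 per 1,000.
Difference = 108.4695 − 105.0602 = 3.4093.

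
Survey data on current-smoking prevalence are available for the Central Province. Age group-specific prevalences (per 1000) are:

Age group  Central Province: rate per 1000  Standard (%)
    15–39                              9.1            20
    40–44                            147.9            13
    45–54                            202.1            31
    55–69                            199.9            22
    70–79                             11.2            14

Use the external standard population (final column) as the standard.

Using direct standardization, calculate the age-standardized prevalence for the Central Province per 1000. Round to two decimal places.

129.24

Standard weights: 0.20, 0.13, 0.31, 0.22, 0.14.
Standardized rate: 0.2000×9.1 + 0.1300×147.9 + 0.3100×202.1 + 0.2200×199.9 + 0.1400×11.2 = 129.2440 per 1000.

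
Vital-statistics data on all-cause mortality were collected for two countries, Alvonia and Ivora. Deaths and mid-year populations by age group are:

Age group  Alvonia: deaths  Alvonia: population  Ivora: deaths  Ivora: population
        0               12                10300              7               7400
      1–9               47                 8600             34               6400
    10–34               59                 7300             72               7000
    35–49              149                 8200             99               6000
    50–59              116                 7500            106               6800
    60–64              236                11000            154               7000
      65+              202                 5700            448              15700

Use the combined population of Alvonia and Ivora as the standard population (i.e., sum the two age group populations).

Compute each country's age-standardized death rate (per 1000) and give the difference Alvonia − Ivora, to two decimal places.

1.17

Age-specific rates per 1000 for Alvonia: 1.165, 5.465, 8.082, 18.171, 15.467, 21.455, 35.439.
For Ivora: 0.946, 5.312, 10.286, 16.500, 15.588, 22.000, 28.535.
Combined standard total = 114900; weights = 0.1540, 0.1305, 0.1245, 0.1236, 0.1245, 0.1567, 0.1862.
Alvonia: 0.1540×1.165 + 0.1305×5.465 + 0.1245×8.082 + 0.1236×18.171 + 0.1245×15.467 + 0.1567×21.455 + 0.1862×35.439 = 16.0308 per 1000.
Ivora: 0.1540×0.946 + 0.1305×5.312 + 0.1245×10.286 + 0.1236×16.500 + 0.1245×15.588 + 0.1567×22.000 + 0.1862×28.535 = 14.8597 per 1000.
Difference = 16.0308 − 14.8597 = 1.1711.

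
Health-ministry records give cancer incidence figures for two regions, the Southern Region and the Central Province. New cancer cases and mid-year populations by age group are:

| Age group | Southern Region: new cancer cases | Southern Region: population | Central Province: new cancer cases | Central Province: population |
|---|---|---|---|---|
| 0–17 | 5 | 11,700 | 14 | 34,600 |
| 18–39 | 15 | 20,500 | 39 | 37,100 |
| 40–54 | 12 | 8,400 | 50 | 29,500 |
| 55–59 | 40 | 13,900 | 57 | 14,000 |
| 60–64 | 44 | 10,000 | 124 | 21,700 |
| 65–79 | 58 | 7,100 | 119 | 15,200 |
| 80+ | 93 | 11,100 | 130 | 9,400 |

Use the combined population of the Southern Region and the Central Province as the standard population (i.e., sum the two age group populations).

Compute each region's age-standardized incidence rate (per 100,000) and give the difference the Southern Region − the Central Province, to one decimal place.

-84.6

Age-specific rates per 100,000 for the Southern Region: 42.74, 73.17, 142.86, 287.77, 440.00, 816.90, 837.84.
For the Central Province: 40.46, 105.12, 169.49, 407.14, 571.43, 782.89, 1382.98.
Combined standard total = 244,200; weights = 0.1896, 0.2359, 0.1552, 0.1143, 0.1298, 0.0913, 0.0839.
The Southern Region: 0.1896×42.74 + 0.2359×73.17 + 0.1552×142.86 + 0.1143×287.77 + 0.1298×440.00 + 0.0913×816.90 + 0.0839×837.84 = 282.4607 per 100,000.
The Central Province: 0.1896×40.46 + 0.2359×105.12 + 0.1552×169.49 + 0.1143×407.14 + 0.1298×571.43 + 0.0913×782.89 + 0.0839×1382.98 = 367.0570 per 100,000.
Difference = 282.4607 − 367.0570 = -84.5963.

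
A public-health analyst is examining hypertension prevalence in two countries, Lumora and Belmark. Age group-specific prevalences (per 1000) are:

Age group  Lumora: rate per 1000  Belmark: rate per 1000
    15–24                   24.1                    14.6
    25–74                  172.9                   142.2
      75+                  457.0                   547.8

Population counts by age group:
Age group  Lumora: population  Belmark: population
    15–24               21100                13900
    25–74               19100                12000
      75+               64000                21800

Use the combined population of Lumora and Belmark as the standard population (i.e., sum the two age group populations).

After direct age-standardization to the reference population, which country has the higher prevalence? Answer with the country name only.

Combined standard total = 151900; weights = 0.2304, 0.2047, 0.5648.
Lumora: 0.2304×24.1 + 0.2047×172.9 + 0.5648×457.0 = 299.0868 per 1000.
Belmark: 0.2304×14.6 + 0.2047×142.2 + 0.5648×547.8 = 341.9003 per 1000.
The crude rates (317.26 vs 290.39) would put Lumora higher, but that reflects its age composition; once standardized to a common age structure, Belmark has the higher underlying rate.

Belmark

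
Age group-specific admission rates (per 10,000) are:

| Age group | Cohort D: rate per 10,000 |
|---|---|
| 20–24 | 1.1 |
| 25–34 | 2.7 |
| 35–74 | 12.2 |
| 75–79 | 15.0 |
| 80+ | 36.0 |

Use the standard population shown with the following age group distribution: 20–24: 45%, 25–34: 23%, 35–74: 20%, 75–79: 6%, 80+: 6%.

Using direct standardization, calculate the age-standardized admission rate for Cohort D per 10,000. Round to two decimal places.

Standard weights: 0.45, 0.23, 0.20, 0.06, 0.06.
Standardized rate: 0.4500×1.1 + 0.2300×2.7 + 0.2000×12.2 + 0.0600×15.0 + 0.0600×36.0 = 6.6160 per 10,000.

6.62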